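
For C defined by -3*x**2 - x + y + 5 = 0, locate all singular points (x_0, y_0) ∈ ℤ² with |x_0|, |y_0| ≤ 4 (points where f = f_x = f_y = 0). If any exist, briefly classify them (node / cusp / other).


No singular points in the scanned grid; C is smooth there.

Compute partial derivatives:
  f_x = -6*x - 1.
  f_y = 1.
f_y = 1 is a nonzero constant, so f_y never vanishes: no point (x, y) can satisfy f = f_x = f_y = 0. In particular no (x, y) ∈ {−4, ..., 4}² is singular; the curve is smooth.


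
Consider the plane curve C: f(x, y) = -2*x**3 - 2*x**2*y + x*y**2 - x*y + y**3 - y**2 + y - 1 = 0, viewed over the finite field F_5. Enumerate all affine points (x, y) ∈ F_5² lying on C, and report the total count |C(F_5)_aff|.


Affine F_5-points: {(0, 1), (0, 2), (0, 3), (3, 0), (3, 3), (4, 1), (4, 3)}; count = 7.

For each of the 25 pairs (x, y) ∈ F_5², evaluate f(x, y) mod 5. Record the zeros.
  x = 0: [0↦4, 1↦0, 2↦0, 3↦0, 4↦1]  zeros at y ∈ {1, 2, 3}
  x = 1: [0↦2, 1↦1, 2↦1, 3↦3, 4↦3]  zeros at y ∈ ∅
  x = 2: [0↦3, 1↦1, 2↦2, 3↦2, 4↦2]  zeros at y ∈ ∅
  x = 3: [0↦0, 1↦3, 2↦1, 3↦0, 4↦1]  zeros at y ∈ {0, 3}
  x = 4: [0↦1, 1↦0, 2↦1, 3↦0, 4↦3]  zeros at y ∈ {1, 3}
Collecting zeros: affine points = {(0, 1), (0, 2), (0, 3), (3, 0), (3, 3), (4, 1), (4, 3)}.
Total count |C(F_5)_aff| = 7.


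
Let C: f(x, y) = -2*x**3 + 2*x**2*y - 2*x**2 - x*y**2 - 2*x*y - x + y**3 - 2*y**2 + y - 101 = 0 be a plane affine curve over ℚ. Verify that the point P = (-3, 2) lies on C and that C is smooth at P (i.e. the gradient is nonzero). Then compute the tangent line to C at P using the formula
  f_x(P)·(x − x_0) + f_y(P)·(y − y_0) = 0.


Tangent line at P: -75*x + 41*y - 307 = 0.

Step 1: f(-3, 2) = 0, so P lies on C.
Step 2: partial derivatives
  f_x(x, y) = -6*x**2 + 4*x*y - 4*x - y**2 - 2*y - 1, f_y(x, y) = 2*x**2 - 2*x*y - 2*x + 3*y**2 - 4*y + 1.
  f_x(P) = -75, f_y(P) = 41 (gradient nonzero, so P is smooth).
Step 3: tangent line at P: -75·(x − -3) + 41·(y − 2) = 0.
Expanding: -75*x + 41*y - 307 = 0.


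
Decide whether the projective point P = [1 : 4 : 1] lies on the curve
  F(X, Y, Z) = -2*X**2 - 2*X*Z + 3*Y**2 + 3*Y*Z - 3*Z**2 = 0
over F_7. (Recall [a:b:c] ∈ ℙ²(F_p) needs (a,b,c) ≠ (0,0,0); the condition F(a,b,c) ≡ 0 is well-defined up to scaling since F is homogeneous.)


F(1,4,1) ≡ 4 (mod 7); P is NOT on the curve.

Evaluate F(1, 4, 1) term-by-term (mod 7).
  -2*X**2 ↦ -2·1·1·1 = -2
  -2*X*Z ↦ -2·1·1·1 = -2
  3*Y**2 ↦ 3·1·16·1 = 48
  3*Y*Z ↦ 3·1·4·1 = 12
  -3*Z**2 ↦ -3·1·1·1 = -3
Sum: F(1, 4, 1) = (-2) + (-2) + (48) + (12) + (-3) = 53.
Reducing mod 7: 53 ≡ 4 (mod 7).
Since F(a, b, c) ≡ 4 ≠ 0 (mod 7), P does NOT lie on the curve.


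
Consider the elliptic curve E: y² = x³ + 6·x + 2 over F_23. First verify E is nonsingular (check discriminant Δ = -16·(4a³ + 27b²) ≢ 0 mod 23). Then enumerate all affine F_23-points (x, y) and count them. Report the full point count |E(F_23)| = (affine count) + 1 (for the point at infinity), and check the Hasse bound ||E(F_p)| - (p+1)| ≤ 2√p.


Affine points = {(0, 5), (0, 18), (1, 3), (1, 20), (3, 1), (3, 22), (6, 1), (6, 22), (9, 7), (9, 16), (10, 2), (10, 21), (12, 10), (12, 13), (13, 0), (14, 1), (14, 22), (16, 10), (16, 13), (17, 7), (17, 16), (18, 10), (18, 13), (19, 11), (19, 12), (20, 7), (20, 16), (22, 8), (22, 15)}; affine count = 29; |E(F_23)| = 30.

Discriminant check: Δ ∝ 4a³ + 27b² = 4·6³ + 27·2² = 4·216 + 27·4 ≡ 6 (mod 23). Nonzero ⇒ E is nonsingular.
For each x ∈ F_23, compute rhs = x³ + 6·x + 2 mod 23, then count y ∈ F_23 with y² ≡ rhs.
  x = 0: rhs = 2, matching y values: 5, 18 (2 points).
  x = 1: rhs = 9, matching y values: 3, 20 (2 points).
  x = 2: rhs = 22, matching y values: none (0 points).
  x = 3: rhs = 1, matching y values: 1, 22 (2 points).
  x = 4: rhs = 21, matching y values: none (0 points).
  x = 5: rhs = 19, matching y values: none (0 points).
  x = 6: rhs = 1, matching y values: 1, 22 (2 points).
  x = 7: rhs = 19, matching y values: none (0 points).
  x = 8: rhs = 10, matching y values: none (0 points).
  x = 9: rhs = 3, matching y values: 7, 16 (2 points).
  x = 10: rhs = 4, matching y values: 2, 21 (2 points).
  x = 11: rhs = 19, matching y values: none (0 points).
  x = 12: rhs = 8, matching y values: 10, 13 (2 points).
  x = 13: rhs = 0, matching y values: 0 (1 points).
  x = 14: rhs = 1, matching y values: 1, 22 (2 points).
  x = 15: rhs = 17, matching y values: none (0 points).
  x = 16: rhs = 8, matching y values: 10, 13 (2 points).
  x = 17: rhs = 3, matching y values: 7, 16 (2 points).
  x = 18: rhs = 8, matching y values: 10, 13 (2 points).
  x = 19: rhs = 6, matching y values: 11, 12 (2 points).
  x = 20: rhs = 3, matching y values: 7, 16 (2 points).
  x = 21: rhs = 5, matching y values: none (0 points).
  x = 22: rhs = 18, matching y values: 8, 15 (2 points).
Total affine count: 29.
Full point count |E(F_23)| = 29 + 1 = 30.
Hasse bound: |30 − (23+1)| = |6| = 6 ≤ 2√23 ≈ 9.5917 ✓.


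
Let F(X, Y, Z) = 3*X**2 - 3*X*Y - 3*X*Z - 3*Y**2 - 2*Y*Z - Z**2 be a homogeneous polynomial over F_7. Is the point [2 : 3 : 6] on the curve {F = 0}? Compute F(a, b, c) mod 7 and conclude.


F(2,3,6) ≡ 6 (mod 7); P is NOT on the curve.

Evaluate F(2, 3, 6) term-by-term (mod 7).
  3*X**2 ↦ 3·4·1·1 = 12
  -3*X*Y ↦ -3·2·3·1 = -18
  -3*X*Z ↦ -3·2·1·6 = -36
  -3*Y**2 ↦ -3·1·9·1 = -27
  -2*Y*Z ↦ -2·1·3·6 = -36
  -Z**2 ↦ -1·1·1·36 = -36
Sum: F(2, 3, 6) = (12) + (-18) + (-36) + (-27) + (-36) + (-36) = -141.
Reducing mod 7: -141 ≡ 6 (mod 7).
Since F(a, b, c) ≡ 6 ≠ 0 (mod 7), P does NOT lie on the curve.


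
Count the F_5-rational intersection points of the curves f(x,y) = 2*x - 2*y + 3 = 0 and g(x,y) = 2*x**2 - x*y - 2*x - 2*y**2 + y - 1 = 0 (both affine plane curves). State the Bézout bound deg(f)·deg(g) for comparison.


Common zeros: {(2, 1)}; count = 1; Bézout bound = 2.

deg(f) = 1, deg(g) = 2, so Bézout bound = 2.
Scan x ∈ F_5. For each x, list the y ∈ F_5 with f(x, y) ≡ 0 and those with g(x, y) ≡ 0 (mod 5); the common zeros in that column are the intersection.
  x = 0: f ≡ 0 at y ∈ {4}; g ≡ 0 at y ∈ ∅; common: ∅.
  x = 1: f ≡ 0 at y ∈ {0}; g ≡ 0 at y ∈ ∅; common: ∅.
  x = 2: f ≡ 0 at y ∈ {1}; g ≡ 0 at y ∈ {1}; common: {1}.
  x = 3: f ≡ 0 at y ∈ {2}; g ≡ 0 at y ∈ ∅; common: ∅.
  x = 4: f ≡ 0 at y ∈ {3}; g ≡ 0 at y ∈ ∅; common: ∅.
Collecting: common zeros = {(2, 1)}, so the count is 1.
Comparison with the Bézout bound: 1 ≤ 2 = deg(f)·deg(g), as expected for curves with no common component (the affine F_5-count falls short of the bound because intersections may lie at infinity, over extension fields, or carry multiplicity).


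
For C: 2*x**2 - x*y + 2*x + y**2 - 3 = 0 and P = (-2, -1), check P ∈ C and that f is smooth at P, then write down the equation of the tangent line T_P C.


Tangent line at P: -5*x - 10 = 0.

Step 1: f(-2, -1) = 0, so P lies on C.
Step 2: partial derivatives
  f_x(x, y) = 4*x - y + 2, f_y(x, y) = -x + 2*y.
  f_x(P) = -5, f_y(P) = 0 (gradient nonzero, so P is smooth).
Step 3: tangent line at P: -5·(x − -2) + 0·(y − -1) = 0.
Expanding: -5*x - 10 = 0.


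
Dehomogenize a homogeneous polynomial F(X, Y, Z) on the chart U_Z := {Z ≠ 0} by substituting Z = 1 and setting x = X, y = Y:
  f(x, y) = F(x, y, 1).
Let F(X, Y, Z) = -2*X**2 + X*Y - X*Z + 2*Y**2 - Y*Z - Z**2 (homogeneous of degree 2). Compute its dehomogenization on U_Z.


f(x, y) = -2*x**2 + x*y - x + 2*y**2 - y - 1

On U_Z we set Z = 1. Each monomial c·X^i·Y^j·Z^k in F becomes c·x^i·y^j·1^k = c·x^i·y^j.
Substituting Z = 1: F(X, Y, 1) = -2*x**2 + x*y - x + 2*y**2 - y - 1.
Note: deg(f) ≤ deg(F) = 2; strict inequality happens when F is divisible by Z (lost terms).


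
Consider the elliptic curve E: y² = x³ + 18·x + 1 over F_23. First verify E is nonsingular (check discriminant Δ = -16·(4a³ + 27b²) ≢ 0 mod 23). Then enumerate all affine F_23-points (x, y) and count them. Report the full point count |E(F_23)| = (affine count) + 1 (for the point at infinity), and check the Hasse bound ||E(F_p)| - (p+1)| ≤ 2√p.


Affine points = {(0, 1), (0, 22), (3, 6), (3, 17), (5, 3), (5, 20), (6, 7), (6, 16), (8, 6), (8, 17), (9, 8), (9, 15), (10, 10), (10, 13), (11, 9), (11, 14), (12, 6), (12, 17), (15, 9), (15, 14), (18, 4), (18, 19), (19, 7), (19, 16), (20, 9), (20, 14), (21, 7), (21, 16)}; affine count = 28; |E(F_23)| = 29.

Discriminant check: Δ ∝ 4a³ + 27b² = 4·18³ + 27·1² = 4·5832 + 27·1 ≡ 10 (mod 23). Nonzero ⇒ E is nonsingular.
For each x ∈ F_23, compute rhs = x³ + 18·x + 1 mod 23, then count y ∈ F_23 with y² ≡ rhs.
  x = 0: rhs = 1, matching y values: 1, 22 (2 points).
  x = 1: rhs = 20, matching y values: none (0 points).
  x = 2: rhs = 22, matching y values: none (0 points).
  x = 3: rhs = 13, matching y values: 6, 17 (2 points).
  x = 4: rhs = 22, matching y values: none (0 points).
  x = 5: rhs = 9, matching y values: 3, 20 (2 points).
  x = 6: rhs = 3, matching y values: 7, 16 (2 points).
  x = 7: rhs = 10, matching y values: none (0 points).
  x = 8: rhs = 13, matching y values: 6, 17 (2 points).
  x = 9: rhs = 18, matching y values: 8, 15 (2 points).
  x = 10: rhs = 8, matching y values: 10, 13 (2 points).
  x = 11: rhs = 12, matching y values: 9, 14 (2 points).
  x = 12: rhs = 13, matching y values: 6, 17 (2 points).
  x = 13: rhs = 17, matching y values: none (0 points).
  x = 14: rhs = 7, matching y values: none (0 points).
  x = 15: rhs = 12, matching y values: 9, 14 (2 points).
  x = 16: rhs = 15, matching y values: none (0 points).
  x = 17: rhs = 22, matching y values: none (0 points).
  x = 18: rhs = 16, matching y values: 4, 19 (2 points).
  x = 19: rhs = 3, matching y values: 7, 16 (2 points).
  x = 20: rhs = 12, matching y values: 9, 14 (2 points).
  x = 21: rhs = 3, matching y values: 7, 16 (2 points).
  x = 22: rhs = 5, matching y values: none (0 points).
Total affine count: 28.
Full point count |E(F_23)| = 28 + 1 = 29.
Hasse bound: |29 − (23+1)| = |5| = 5 ≤ 2√23 ≈ 9.5917 ✓.


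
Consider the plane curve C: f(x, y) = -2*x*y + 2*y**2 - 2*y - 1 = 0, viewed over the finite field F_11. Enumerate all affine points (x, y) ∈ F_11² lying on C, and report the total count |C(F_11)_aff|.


Affine F_11-points: {(0, 3), (0, 9), (2, 7), (4, 6), (4, 10), (5, 1), (5, 5), (7, 4), (9, 2), (9, 8)}; count = 10.

For each of the 121 pairs (x, y) ∈ F_11², evaluate f(x, y) mod 11. Record the zeros.
  x = 0: [0↦10, 1↦10, 2↦3, 3↦0, 4↦1, 5↦6, 6↦4, 7↦6, 8↦1, 9↦0, 10↦3]  zeros at y ∈ {3, 9}
  x = 1: [0↦10, 1↦8, 2↦10, 3↦5, 4↦4, 5↦7, 6↦3, 7↦3, 8↦7, 9↦4, 10↦5]  zeros at y ∈ ∅
  x = 2: [0↦10, 1↦6, 2↦6, 3↦10, 4↦7, 5↦8, 6↦2, 7↦0, 8↦2, 9↦8, 10↦7]  zeros at y ∈ {7}
  x = 3: [0↦10, 1↦4, 2↦2, 3↦4, 4↦10, 5↦9, 6↦1, 7↦8, 8↦8, 9↦1, 10↦9]  zeros at y ∈ ∅
  x = 4: [0↦10, 1↦2, 2↦9, 3↦9, 4↦2, 5↦10, 6↦0, 7↦5, 8↦3, 9↦5, 10↦0]  zeros at y ∈ {6, 10}
  x = 5: [0↦10, 1↦0, 2↦5, 3↦3, 4↦5, 5↦0, 6↦10, 7↦2, 8↦9, 9↦9, 10↦2]  zeros at y ∈ {1, 5}
  x = 6: [0↦10, 1↦9, 2↦1, 3↦8, 4↦8, 5↦1, 6↦9, 7↦10, 8↦4, 9↦2, 10↦4]  zeros at y ∈ ∅
  x = 7: [0↦10, 1↦7, 2↦8, 3↦2, 4↦0, 5↦2, 6↦8, 7↦7, 8↦10, 9↦6, 10↦6]  zeros at y ∈ {4}
  x = 8: [0↦10, 1↦5, 2↦4, 3↦7, 4↦3, 5↦3, 6↦7, 7↦4, 8↦5, 9↦10, 10↦8]  zeros at y ∈ ∅
  x = 9: [0↦10, 1↦3, 2↦0, 3↦1, 4↦6, 5↦4, 6↦6, 7↦1, 8↦0, 9↦3, 10↦10]  zeros at y ∈ {2, 8}
  x = 10: [0↦10, 1↦1, 2↦7, 3↦6, 4↦9, 5↦5, 6↦5, 7↦9, 8↦6, 9↦7, 10↦1]  zeros at y ∈ ∅
Collecting zeros: affine points = {(0, 3), (0, 9), (2, 7), (4, 6), (4, 10), (5, 1), (5, 5), (7, 4), (9, 2), (9, 8)}.
Total count |C(F_11)_aff| = 10.


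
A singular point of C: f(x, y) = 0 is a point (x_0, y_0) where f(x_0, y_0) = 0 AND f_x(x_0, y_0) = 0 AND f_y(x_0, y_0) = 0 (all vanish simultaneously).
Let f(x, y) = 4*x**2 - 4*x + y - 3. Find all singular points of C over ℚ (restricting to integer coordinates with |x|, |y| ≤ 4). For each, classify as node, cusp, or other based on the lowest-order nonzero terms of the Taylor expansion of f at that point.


No singular points in the scanned grid; C is smooth there.

Compute partial derivatives:
  f_x = 8*x - 4.
  f_y = 1.
f_y = 1 is a nonzero constant, so f_y never vanishes: no point (x, y) can satisfy f = f_x = f_y = 0. In particular no (x, y) ∈ {−4, ..., 4}² is singular; the curve is smooth.


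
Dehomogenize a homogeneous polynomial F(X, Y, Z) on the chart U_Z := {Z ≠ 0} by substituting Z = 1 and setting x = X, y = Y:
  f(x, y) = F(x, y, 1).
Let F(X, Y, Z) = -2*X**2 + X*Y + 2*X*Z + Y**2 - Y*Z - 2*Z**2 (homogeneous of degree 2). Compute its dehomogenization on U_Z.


f(x, y) = -2*x**2 + x*y + 2*x + y**2 - y - 2

On U_Z we set Z = 1. Each monomial c·X^i·Y^j·Z^k in F becomes c·x^i·y^j·1^k = c·x^i·y^j.
Substituting Z = 1: F(X, Y, 1) = -2*x**2 + x*y + 2*x + y**2 - y - 2.
Note: deg(f) ≤ deg(F) = 2; strict inequality happens when F is divisible by Z (lost terms).


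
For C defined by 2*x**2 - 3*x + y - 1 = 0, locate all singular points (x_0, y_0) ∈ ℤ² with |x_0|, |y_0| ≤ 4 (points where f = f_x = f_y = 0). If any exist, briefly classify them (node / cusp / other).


No singular points in the scanned grid; C is smooth there.

Compute partial derivatives:
  f_x = 4*x - 3.
  f_y = 1.
f_y = 1 is a nonzero constant, so f_y never vanishes: no point (x, y) can satisfy f = f_x = f_y = 0. In particular no (x, y) ∈ {−4, ..., 4}² is singular; the curve is smooth.


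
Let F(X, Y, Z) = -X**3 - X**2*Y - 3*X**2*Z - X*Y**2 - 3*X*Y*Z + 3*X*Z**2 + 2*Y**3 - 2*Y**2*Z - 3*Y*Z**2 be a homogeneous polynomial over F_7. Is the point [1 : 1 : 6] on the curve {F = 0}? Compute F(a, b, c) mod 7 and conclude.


F(1,1,6) ≡ 0 (mod 7); P is on the curve.

Evaluate F(1, 1, 6) term-by-term (mod 7).
  -X**3 ↦ -1·1·1·1 = -1
  -X**2*Y ↦ -1·1·1·1 = -1
  -3*X**2*Z ↦ -3·1·1·6 = -18
  -X*Y**2 ↦ -1·1·1·1 = -1
  -3*X*Y*Z ↦ -3·1·1·6 = -18
  3*X*Z**2 ↦ 3·1·1·36 = 108
  2*Y**3 ↦ 2·1·1·1 = 2
  -2*Y**2*Z ↦ -2·1·1·6 = -12
  -3*Y*Z**2 ↦ -3·1·1·36 = -108
Sum: F(1, 1, 6) = (-1) + (-1) + (-18) + (-1) + (-18) + (108) + (2) + (-12) + (-108) = -49.
Reducing mod 7: -49 ≡ 0 (mod 7).
Since F(a, b, c) ≡ 0 (mod 7), P lies on the curve.


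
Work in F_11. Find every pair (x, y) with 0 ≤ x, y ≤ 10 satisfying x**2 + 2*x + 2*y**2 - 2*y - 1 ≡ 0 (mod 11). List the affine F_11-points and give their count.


Affine F_11-points: {(0, 3), (0, 9), (2, 2), (2, 10), (7, 2), (7, 10), (9, 3), (9, 9), (10, 4), (10, 8)}; count = 10.

For each of the 121 pairs (x, y) ∈ F_11², evaluate f(x, y) mod 11. Record the zeros.
  x = 0: [0↦10, 1↦10, 2↦3, 3↦0, 4↦1, 5↦6, 6↦4, 7↦6, 8↦1, 9↦0, 10↦3]  zeros at y ∈ {3, 9}
  x = 1: [0↦2, 1↦2, 2↦6, 3↦3, 4↦4, 5↦9, 6↦7, 7↦9, 8↦4, 9↦3, 10↦6]  zeros at y ∈ ∅
  x = 2: [0↦7, 1↦7, 2↦0, 3↦8, 4↦9, 5↦3, 6↦1, 7↦3, 8↦9, 9↦8, 10↦0]  zeros at y ∈ {2, 10}
  x = 3: [0↦3, 1↦3, 2↦7, 3↦4, 4↦5, 5↦10, 6↦8, 7↦10, 8↦5, 9↦4, 10↦7]  zeros at y ∈ ∅
  x = 4: [0↦1, 1↦1, 2↦5, 3↦2, 4↦3, 5↦8, 6↦6, 7↦8, 8↦3, 9↦2, 10↦5]  zeros at y ∈ ∅
  x = 5: [0↦1, 1↦1, 2↦5, 3↦2, 4↦3, 5↦8, 6↦6, 7↦8, 8↦3, 9↦2, 10↦5]  zeros at y ∈ ∅
  x = 6: [0↦3, 1↦3, 2↦7, 3↦4, 4↦5, 5↦10, 6↦8, 7↦10, 8↦5, 9↦4, 10↦7]  zeros at y ∈ ∅
  x = 7: [0↦7, 1↦7, 2↦0, 3↦8, 4↦9, 5↦3, 6↦1, 7↦3, 8↦9, 9↦8, 10↦0]  zeros at y ∈ {2, 10}
  x = 8: [0↦2, 1↦2, 2↦6, 3↦3, 4↦4, 5↦9, 6↦7, 7↦9, 8↦4, 9↦3, 10↦6]  zeros at y ∈ ∅
  x = 9: [0↦10, 1↦10, 2↦3, 3↦0, 4↦1, 5↦6, 6↦4, 7↦6, 8↦1, 9↦0, 10↦3]  zeros at y ∈ {3, 9}
  x = 10: [0↦9, 1↦9, 2↦2, 3↦10, 4↦0, 5↦5, 6↦3, 7↦5, 8↦0, 9↦10, 10↦2]  zeros at y ∈ {4, 8}
Collecting zeros: affine points = {(0, 3), (0, 9), (2, 2), (2, 10), (7, 2), (7, 10), (9, 3), (9, 9), (10, 4), (10, 8)}.
Total count |C(F_11)_aff| = 10.


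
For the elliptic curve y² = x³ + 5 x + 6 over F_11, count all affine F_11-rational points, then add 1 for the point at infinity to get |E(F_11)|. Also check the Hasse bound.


Affine points = {(1, 1), (1, 10), (3, 2), (3, 9), (10, 0)}; affine count = 5; |E(F_11)| = 6.

Discriminant check: Δ ∝ 4a³ + 27b² = 4·5³ + 27·6² = 4·125 + 27·36 ≡ 9 (mod 11). Nonzero ⇒ E is nonsingular.
For each x ∈ F_11, compute rhs = x³ + 5·x + 6 mod 11, then count y ∈ F_11 with y² ≡ rhs.
  x = 0: rhs = 6, matching y values: none (0 points).
  x = 1: rhs = 1, matching y values: 1, 10 (2 points).
  x = 2: rhs = 2, matching y values: none (0 points).
  x = 3: rhs = 4, matching y values: 2, 9 (2 points).
  x = 4: rhs = 2, matching y values: none (0 points).
  x = 5: rhs = 2, matching y values: none (0 points).
  x = 6: rhs = 10, matching y values: none (0 points).
  x = 7: rhs = 10, matching y values: none (0 points).
  x = 8: rhs = 8, matching y values: none (0 points).
  x = 9: rhs = 10, matching y values: none (0 points).
  x = 10: rhs = 0, matching y values: 0 (1 points).
Total affine count: 5.
Full point count |E(F_11)| = 5 + 1 = 6.
Hasse bound: |6 − (11+1)| = |-6| = 6 ≤ 2√11 ≈ 6.6332 ✓.


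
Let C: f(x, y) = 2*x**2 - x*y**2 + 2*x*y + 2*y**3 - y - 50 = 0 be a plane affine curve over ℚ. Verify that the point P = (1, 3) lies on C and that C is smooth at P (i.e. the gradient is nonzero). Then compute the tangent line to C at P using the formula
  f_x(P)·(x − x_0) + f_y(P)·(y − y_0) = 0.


Tangent line at P: x + 49*y - 148 = 0.

Step 1: f(1, 3) = 0, so P lies on C.
Step 2: partial derivatives
  f_x(x, y) = 4*x - y**2 + 2*y, f_y(x, y) = -2*x*y + 2*x + 6*y**2 - 1.
  f_x(P) = 1, f_y(P) = 49 (gradient nonzero, so P is smooth).
Step 3: tangent line at P: 1·(x − 1) + 49·(y − 3) = 0.
Expanding: x + 49*y - 148 = 0.


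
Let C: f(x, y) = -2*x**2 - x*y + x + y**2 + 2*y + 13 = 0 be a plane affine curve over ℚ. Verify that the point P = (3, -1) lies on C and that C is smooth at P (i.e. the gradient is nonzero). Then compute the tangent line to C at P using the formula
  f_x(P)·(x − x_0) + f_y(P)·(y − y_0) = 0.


Tangent line at P: -10*x - 3*y + 27 = 0.

Step 1: f(3, -1) = 0, so P lies on C.
Step 2: partial derivatives
  f_x(x, y) = -4*x - y + 1, f_y(x, y) = -x + 2*y + 2.
  f_x(P) = -10, f_y(P) = -3 (gradient nonzero, so P is smooth).
Step 3: tangent line at P: -10·(x − 3) + -3·(y − -1) = 0.
Expanding: -10*x - 3*y + 27 = 0.


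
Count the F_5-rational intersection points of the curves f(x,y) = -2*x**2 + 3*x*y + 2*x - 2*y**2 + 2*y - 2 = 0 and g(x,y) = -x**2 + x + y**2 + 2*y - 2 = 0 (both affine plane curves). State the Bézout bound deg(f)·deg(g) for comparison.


Common zeros: {(3, 1), (3, 2)}; count = 2; Bézout bound = 4.

deg(f) = 2, deg(g) = 2, so Bézout bound = 4.
Scan x ∈ F_5. For each x, list the y ∈ F_5 with f(x, y) ≡ 0 and those with g(x, y) ≡ 0 (mod 5); the common zeros in that column are the intersection.
  x = 0: f ≡ 0 at y ∈ ∅; g ≡ 0 at y ∈ ∅; common: ∅.
  x = 1: f ≡ 0 at y ∈ {2, 3}; g ≡ 0 at y ∈ ∅; common: ∅.
  x = 2: f ≡ 0 at y ∈ {1, 3}; g ≡ 0 at y ∈ {4}; common: ∅.
  x = 3: f ≡ 0 at y ∈ {1, 2}; g ≡ 0 at y ∈ {1, 2}; common: {1, 2}.
  x = 4: f ≡ 0 at y ∈ ∅; g ≡ 0 at y ∈ {4}; common: ∅.
Collecting: common zeros = {(3, 1), (3, 2)}, so the count is 2.
Comparison with the Bézout bound: 2 ≤ 4 = deg(f)·deg(g), as expected for curves with no common component (the affine F_5-count falls short of the bound because intersections may lie at infinity, over extension fields, or carry multiplicity).


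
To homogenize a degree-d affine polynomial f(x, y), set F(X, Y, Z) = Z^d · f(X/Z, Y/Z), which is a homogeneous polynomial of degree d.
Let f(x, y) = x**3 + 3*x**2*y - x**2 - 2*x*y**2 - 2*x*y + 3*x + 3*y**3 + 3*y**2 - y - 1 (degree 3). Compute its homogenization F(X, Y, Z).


F(X, Y, Z) = X**3 + 3*X**2*Y - X**2*Z - 2*X*Y**2 - 2*X*Y*Z + 3*X*Z**2 + 3*Y**3 + 3*Y**2*Z - Y*Z**2 - Z**3

deg(f) = 3.
Substitute x = X/Z, y = Y/Z into f, then multiply by Z^3.
  monomial 1·x^3·y^0 ↦ 1·X^3·Y^0·Z^0.
  monomial 3·x^2·y^1 ↦ 3·X^2·Y^1·Z^0.
  monomial -1·x^2·y^0 ↦ -1·X^2·Y^0·Z^1.
  monomial -2·x^1·y^2 ↦ -2·X^1·Y^2·Z^0.
  monomial -2·x^1·y^1 ↦ -2·X^1·Y^1·Z^1.
  monomial 3·x^1·y^0 ↦ 3·X^1·Y^0·Z^2.
  monomial 3·x^0·y^3 ↦ 3·X^0·Y^3·Z^0.
  monomial 3·x^0·y^2 ↦ 3·X^0·Y^2·Z^1.
  monomial -1·x^0·y^1 ↦ -1·X^0·Y^1·Z^2.
  monomial -1·x^0·y^0 ↦ -1·X^0·Y^0·Z^3.
Collecting: F(X, Y, Z) = X**3 + 3*X**2*Y - X**2*Z - 2*X*Y**2 - 2*X*Y*Z + 3*X*Z**2 + 3*Y**3 + 3*Y**2*Z - Y*Z**2 - Z**3.


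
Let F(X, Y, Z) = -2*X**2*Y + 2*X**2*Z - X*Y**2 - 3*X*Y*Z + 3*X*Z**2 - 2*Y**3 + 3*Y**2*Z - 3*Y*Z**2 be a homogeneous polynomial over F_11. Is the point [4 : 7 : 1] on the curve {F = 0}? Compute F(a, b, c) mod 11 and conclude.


F(4,7,1) ≡ 3 (mod 11); P is NOT on the curve.

Evaluate F(4, 7, 1) term-by-term (mod 11).
  -2*X**2*Y ↦ -2·16·7·1 = -224
  2*X**2*Z ↦ 2·16·1·1 = 32
  -X*Y**2 ↦ -1·4·49·1 = -196
  -3*X*Y*Z ↦ -3·4·7·1 = -84
  3*X*Z**2 ↦ 3·4·1·1 = 12
  -2*Y**3 ↦ -2·1·343·1 = -686
  3*Y**2*Z ↦ 3·1·49·1 = 147
  -3*Y*Z**2 ↦ -3·1·7·1 = -21
Sum: F(4, 7, 1) = (-224) + (32) + (-196) + (-84) + (12) + (-686) + (147) + (-21) = -1020.
Reducing mod 11: -1020 ≡ 3 (mod 11).
Since F(a, b, c) ≡ 3 ≠ 0 (mod 11), P does NOT lie on the curve.


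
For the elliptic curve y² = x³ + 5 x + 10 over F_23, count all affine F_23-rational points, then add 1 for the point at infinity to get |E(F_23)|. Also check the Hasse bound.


Affine points = {(1, 4), (1, 19), (3, 11), (3, 12), (4, 5), (4, 18), (6, 7), (6, 16), (9, 5), (9, 18), (10, 5), (10, 18), (11, 4), (11, 19), (12, 2), (12, 21), (13, 8), (13, 15), (14, 8), (14, 15), (16, 0), (19, 8), (19, 15), (22, 2), (22, 21)}; affine count = 25; |E(F_23)| = 26.

Discriminant check: Δ ∝ 4a³ + 27b² = 4·5³ + 27·10² = 4·125 + 27·100 ≡ 3 (mod 23). Nonzero ⇒ E is nonsingular.
For each x ∈ F_23, compute rhs = x³ + 5·x + 10 mod 23, then count y ∈ F_23 with y² ≡ rhs.
  x = 0: rhs = 10, matching y values: none (0 points).
  x = 1: rhs = 16, matching y values: 4, 19 (2 points).
  x = 2: rhs = 5, matching y values: none (0 points).
  x = 3: rhs = 6, matching y values: 11, 12 (2 points).
  x = 4: rhs = 2, matching y values: 5, 18 (2 points).
  x = 5: rhs = 22, matching y values: none (0 points).
  x = 6: rhs = 3, matching y values: 7, 16 (2 points).
  x = 7: rhs = 20, matching y values: none (0 points).
  x = 8: rhs = 10, matching y values: none (0 points).
  x = 9: rhs = 2, matching y values: 5, 18 (2 points).
  x = 10: rhs = 2, matching y values: 5, 18 (2 points).
  x = 11: rhs = 16, matching y values: 4, 19 (2 points).
  x = 12: rhs = 4, matching y values: 2, 21 (2 points).
  x = 13: rhs = 18, matching y values: 8, 15 (2 points).
  x = 14: rhs = 18, matching y values: 8, 15 (2 points).
  x = 15: rhs = 10, matching y values: none (0 points).
  x = 16: rhs = 0, matching y values: 0 (1 points).
  x = 17: rhs = 17, matching y values: none (0 points).
  x = 18: rhs = 21, matching y values: none (0 points).
  x = 19: rhs = 18, matching y values: 8, 15 (2 points).
  x = 20: rhs = 14, matching y values: none (0 points).
  x = 21: rhs = 15, matching y values: none (0 points).
  x = 22: rhs = 4, matching y values: 2, 21 (2 points).
Total affine count: 25.
Full point count |E(F_23)| = 25 + 1 = 26.
Hasse bound: |26 − (23+1)| = |2| = 2 ≤ 2√23 ≈ 9.5917 ✓.


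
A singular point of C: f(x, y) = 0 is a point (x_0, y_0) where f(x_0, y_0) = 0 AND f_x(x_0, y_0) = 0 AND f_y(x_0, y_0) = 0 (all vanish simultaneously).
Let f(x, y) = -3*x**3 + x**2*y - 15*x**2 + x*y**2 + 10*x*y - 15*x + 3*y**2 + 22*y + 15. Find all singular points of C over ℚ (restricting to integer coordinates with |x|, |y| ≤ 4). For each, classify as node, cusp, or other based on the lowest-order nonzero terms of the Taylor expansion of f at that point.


Singular points: {(-2, -3)}; classification: cusp.

Compute partial derivatives:
  f_x = -9*x**2 + 2*x*y - 30*x + y**2 + 10*y - 15.
  f_y = x**2 + 2*x*y + 10*x + 6*y + 22.
Scan x_0 ∈ {−4, ..., 4}. For each x_0, f_y(x_0, y) is a polynomial in y; find its integer roots y ∈ {−4, ..., 4}, then test f_x and f at those candidates.
  x = -4: f_y(-4, y) = -2*y - 2; vanishes at y ∈ {-1}. (-4, -1): f_x = -40 ≠ 0.
  x = -3: f_y(-3, y) = 1; no integer root y with |y| ≤ 4.
  x = -2: f_y(-2, y) = 2*y + 6; vanishes at y ∈ {-3}. (-2, -3): f_x = 0, f = 0 — SINGULAR.
  x = -1: f_y(-1, y) = 4*y + 13; no integer root y with |y| ≤ 4.
  x = 0: f_y(0, y) = 6*y + 22; no integer root y with |y| ≤ 4.
  x = 1: f_y(1, y) = 8*y + 33; no integer root y with |y| ≤ 4.
  x = 2: f_y(2, y) = 10*y + 46; no integer root y with |y| ≤ 4.
  x = 3: f_y(3, y) = 12*y + 61; no integer root y with |y| ≤ 4.
  x = 4: f_y(4, y) = 14*y + 78; no integer root y with |y| ≤ 4.
Only singular point on the grid: (-2, -3).
Classify: substitute x = -2 + u, y = -3 + v and expand: f = -3*u**3 + u**2*v + u*v**2 + v**2.
No constant or linear terms (consistent with a singular point). Quadratic part: v**2. Cubic part: -3*u**3 + u**2*v + u*v**2.
The quadratic part v**2 is a perfect square, so there is a single (double) tangent line v = 0, i.e. y = -3. Restricting the cubic part to that line (v = 0) leaves -3*u**3 ≠ 0, so f is not divisible by v and the branch is v² ≈ 3*u**3 to lowest order — this is a cusp.
Classification: cusp.


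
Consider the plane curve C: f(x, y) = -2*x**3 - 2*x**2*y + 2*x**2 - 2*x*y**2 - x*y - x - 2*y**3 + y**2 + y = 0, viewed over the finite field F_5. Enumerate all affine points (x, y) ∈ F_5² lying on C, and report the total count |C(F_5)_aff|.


Affine F_5-points: {(0, 0), (0, 1), (0, 2), (1, 2), (1, 3), (2, 0), (3, 2), (4, 0), (4, 4)}; count = 9.

For each of the 25 pairs (x, y) ∈ F_5², evaluate f(x, y) mod 5. Record the zeros.
  x = 0: [0↦0, 1↦0, 2↦0, 3↦3, 4↦2]  zeros at y ∈ {0, 1, 2}
  x = 1: [0↦4, 1↦4, 2↦0, 3↦0, 4↦2]  zeros at y ∈ {2, 3}
  x = 2: [0↦0, 1↦1, 2↦4, 3↦2, 4↦3]  zeros at y ∈ {0}
  x = 3: [0↦1, 1↦4, 2↦0, 3↦2, 4↦3]  zeros at y ∈ {2}
  x = 4: [0↦0, 1↦1, 2↦1, 3↦3, 4↦0]  zeros at y ∈ {0, 4}
Collecting zeros: affine points = {(0, 0), (0, 1), (0, 2), (1, 2), (1, 3), (2, 0), (3, 2), (4, 0), (4, 4)}.
Total count |C(F_5)_aff| = 9.


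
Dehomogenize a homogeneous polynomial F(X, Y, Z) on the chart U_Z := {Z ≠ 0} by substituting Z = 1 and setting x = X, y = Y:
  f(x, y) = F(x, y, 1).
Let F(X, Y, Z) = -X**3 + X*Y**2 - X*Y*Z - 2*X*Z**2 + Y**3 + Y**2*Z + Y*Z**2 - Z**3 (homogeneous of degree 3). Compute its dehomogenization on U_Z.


f(x, y) = -x**3 + x*y**2 - x*y - 2*x + y**3 + y**2 + y - 1

On U_Z we set Z = 1. Each monomial c·X^i·Y^j·Z^k in F becomes c·x^i·y^j·1^k = c·x^i·y^j.
Substituting Z = 1: F(X, Y, 1) = -x**3 + x*y**2 - x*y - 2*x + y**3 + y**2 + y - 1.
Note: deg(f) ≤ deg(F) = 3; strict inequality happens when F is divisible by Z (lost terms).


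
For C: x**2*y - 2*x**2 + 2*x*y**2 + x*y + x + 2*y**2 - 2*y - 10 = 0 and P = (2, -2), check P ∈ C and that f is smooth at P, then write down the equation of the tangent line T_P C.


Tangent line at P: -9*x - 20*y - 22 = 0.

Step 1: f(2, -2) = 0, so P lies on C.
Step 2: partial derivatives
  f_x(x, y) = 2*x*y - 4*x + 2*y**2 + y + 1, f_y(x, y) = x**2 + 4*x*y + x + 4*y - 2.
  f_x(P) = -9, f_y(P) = -20 (gradient nonzero, so P is smooth).
Step 3: tangent line at P: -9·(x − 2) + -20·(y − -2) = 0.
Expanding: -9*x - 20*y - 22 = 0.


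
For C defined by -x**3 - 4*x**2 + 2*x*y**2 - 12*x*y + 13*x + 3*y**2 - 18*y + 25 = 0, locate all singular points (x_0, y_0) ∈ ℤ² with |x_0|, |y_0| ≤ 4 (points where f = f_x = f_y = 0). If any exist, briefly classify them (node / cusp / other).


Singular points: {(-1, 3)}; classification: node.

Compute partial derivatives:
  f_x = -3*x**2 - 8*x + 2*y**2 - 12*y + 13.
  f_y = 4*x*y - 12*x + 6*y - 18.
Scan x_0 ∈ {−4, ..., 4}. For each x_0, f_y(x_0, y) is a polynomial in y; find its integer roots y ∈ {−4, ..., 4}, then test f_x and f at those candidates.
  x = -4: f_y(-4, y) = 30 - 10*y; vanishes at y ∈ {3}. (-4, 3): f_x = -21 ≠ 0.
  x = -3: f_y(-3, y) = 18 - 6*y; vanishes at y ∈ {3}. (-3, 3): f_x = -8 ≠ 0.
  x = -2: f_y(-2, y) = 6 - 2*y; vanishes at y ∈ {3}. (-2, 3): f_x = -1 ≠ 0.
  x = -1: f_y(-1, y) = 2*y - 6; vanishes at y ∈ {3}. (-1, 3): f_x = 0, f = 0 — SINGULAR.
  x = 0: f_y(0, y) = 6*y - 18; vanishes at y ∈ {3}. (0, 3): f_x = -5 ≠ 0.
  x = 1: f_y(1, y) = 10*y - 30; vanishes at y ∈ {3}. (1, 3): f_x = -16 ≠ 0.
  x = 2: f_y(2, y) = 14*y - 42; vanishes at y ∈ {3}. (2, 3): f_x = -33 ≠ 0.
  x = 3: f_y(3, y) = 18*y - 54; vanishes at y ∈ {3}. (3, 3): f_x = -56 ≠ 0.
  x = 4: f_y(4, y) = 22*y - 66; vanishes at y ∈ {3}. (4, 3): f_x = -85 ≠ 0.
Only singular point on the grid: (-1, 3).
Classify: substitute x = -1 + u, y = 3 + v and expand: f = -u**3 - u**2 + 2*u*v**2 + v**2.
No constant or linear terms (consistent with a singular point). Quadratic part: -u**2 + v**2. Cubic part: -u**3 + 2*u*v**2.
The quadratic part v**2 - u**2 = (v − u)(v + u) splits into two distinct linear factors, so there are two distinct tangent lines y − 3 = ±(x − -1) — this is a node (ordinary double point).
Classification: node.


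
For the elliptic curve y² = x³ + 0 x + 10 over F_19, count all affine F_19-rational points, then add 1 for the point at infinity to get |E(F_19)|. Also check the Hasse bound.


Affine points = {(1, 7), (1, 12), (4, 6), (4, 13), (6, 6), (6, 13), (7, 7), (7, 12), (8, 3), (8, 16), (9, 6), (9, 13), (11, 7), (11, 12), (12, 3), (12, 16), (18, 3), (18, 16)}; affine count = 18; |E(F_19)| = 19.

Discriminant check: Δ ∝ 4a³ + 27b² = 4·0³ + 27·10² = 4·0 + 27·100 ≡ 2 (mod 19). Nonzero ⇒ E is nonsingular.
For each x ∈ F_19, compute rhs = x³ + 0·x + 10 mod 19, then count y ∈ F_19 with y² ≡ rhs.
  x = 0: rhs = 10, matching y values: none (0 points).
  x = 1: rhs = 11, matching y values: 7, 12 (2 points).
  x = 2: rhs = 18, matching y values: none (0 points).
  x = 3: rhs = 18, matching y values: none (0 points).
  x = 4: rhs = 17, matching y values: 6, 13 (2 points).
  x = 5: rhs = 2, matching y values: none (0 points).
  x = 6: rhs = 17, matching y values: 6, 13 (2 points).
  x = 7: rhs = 11, matching y values: 7, 12 (2 points).
  x = 8: rhs = 9, matching y values: 3, 16 (2 points).
  x = 9: rhs = 17, matching y values: 6, 13 (2 points).
  x = 10: rhs = 3, matching y values: none (0 points).
  x = 11: rhs = 11, matching y values: 7, 12 (2 points).
  x = 12: rhs = 9, matching y values: 3, 16 (2 points).
  x = 13: rhs = 3, matching y values: none (0 points).
  x = 14: rhs = 18, matching y values: none (0 points).
  x = 15: rhs = 3, matching y values: none (0 points).
  x = 16: rhs = 2, matching y values: none (0 points).
  x = 17: rhs = 2, matching y values: none (0 points).
  x = 18: rhs = 9, matching y values: 3, 16 (2 points).
Total affine count: 18.
Full point count |E(F_19)| = 18 + 1 = 19.
Hasse bound: |19 − (19+1)| = |-1| = 1 ≤ 2√19 ≈ 8.7178 ✓.


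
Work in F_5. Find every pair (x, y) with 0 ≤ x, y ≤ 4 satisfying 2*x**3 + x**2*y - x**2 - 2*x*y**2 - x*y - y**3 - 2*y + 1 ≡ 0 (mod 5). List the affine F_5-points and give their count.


Affine F_5-points: {(2, 3), (2, 4)}; count = 2.

For each of the 25 pairs (x, y) ∈ F_5², evaluate f(x, y) mod 5. Record the zeros.
  x = 0: [0↦1, 1↦3, 2↦4, 3↦3, 4↦4]  zeros at y ∈ ∅
  x = 1: [0↦2, 1↦2, 2↦2, 3↦1, 4↦3]  zeros at y ∈ ∅
  x = 2: [0↦3, 1↦3, 2↦4, 3↦0, 4↦0]  zeros at y ∈ {3, 4}
  x = 3: [0↦1, 1↦3, 2↦2, 3↦2, 4↦2]  zeros at y ∈ ∅
  x = 4: [0↦3, 1↦4, 2↦3, 3↦4, 4↦1]  zeros at y ∈ ∅
Collecting zeros: affine points = {(2, 3), (2, 4)}.
Total count |C(F_5)_aff| = 2.


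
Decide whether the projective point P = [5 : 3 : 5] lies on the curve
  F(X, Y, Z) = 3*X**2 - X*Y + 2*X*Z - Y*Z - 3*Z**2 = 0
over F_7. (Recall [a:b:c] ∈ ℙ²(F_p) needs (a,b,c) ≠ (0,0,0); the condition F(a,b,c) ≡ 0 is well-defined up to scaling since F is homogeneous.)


F(5,3,5) ≡ 6 (mod 7); P is NOT on the curve.

Evaluate F(5, 3, 5) term-by-term (mod 7).
  3*X**2 ↦ 3·25·1·1 = 75
  -X*Y ↦ -1·5·3·1 = -15
  2*X*Z ↦ 2·5·1·5 = 50
  -Y*Z ↦ -1·1·3·5 = -15
  -3*Z**2 ↦ -3·1·1·25 = -75
Sum: F(5, 3, 5) = (75) + (-15) + (50) + (-15) + (-75) = 20.
Reducing mod 7: 20 ≡ 6 (mod 7).
Since F(a, b, c) ≡ 6 ≠ 0 (mod 7), P does NOT lie on the curve.


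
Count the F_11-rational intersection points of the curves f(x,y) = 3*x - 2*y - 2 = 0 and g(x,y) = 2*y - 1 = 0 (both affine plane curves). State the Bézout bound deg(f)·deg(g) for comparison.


Common zeros: {(1, 6)}; count = 1; Bézout bound = 1.

deg(f) = 1, deg(g) = 1, so Bézout bound = 1.
Scan x ∈ F_11. For each x, list the y ∈ F_11 with f(x, y) ≡ 0 and those with g(x, y) ≡ 0 (mod 11); the common zeros in that column are the intersection.
  x = 0: f ≡ 0 at y ∈ {10}; g ≡ 0 at y ∈ {6}; common: ∅.
  x = 1: f ≡ 0 at y ∈ {6}; g ≡ 0 at y ∈ {6}; common: {6}.
  x = 2: f ≡ 0 at y ∈ {2}; g ≡ 0 at y ∈ {6}; common: ∅.
  x = 3: f ≡ 0 at y ∈ {9}; g ≡ 0 at y ∈ {6}; common: ∅.
  x = 4: f ≡ 0 at y ∈ {5}; g ≡ 0 at y ∈ {6}; common: ∅.
  x = 5: f ≡ 0 at y ∈ {1}; g ≡ 0 at y ∈ {6}; common: ∅.
  x = 6: f ≡ 0 at y ∈ {8}; g ≡ 0 at y ∈ {6}; common: ∅.
  x = 7: f ≡ 0 at y ∈ {4}; g ≡ 0 at y ∈ {6}; common: ∅.
  x = 8: f ≡ 0 at y ∈ {0}; g ≡ 0 at y ∈ {6}; common: ∅.
  x = 9: f ≡ 0 at y ∈ {7}; g ≡ 0 at y ∈ {6}; common: ∅.
  x = 10: f ≡ 0 at y ∈ {3}; g ≡ 0 at y ∈ {6}; common: ∅.
Collecting: common zeros = {(1, 6)}, so the count is 1.
Comparison with the Bézout bound: 1 ≤ 1 = deg(f)·deg(g), as expected for curves with no common component (the bound is attained).


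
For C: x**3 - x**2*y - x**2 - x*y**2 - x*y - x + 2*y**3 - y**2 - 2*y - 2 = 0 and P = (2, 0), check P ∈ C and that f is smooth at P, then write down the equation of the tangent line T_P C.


Tangent line at P: 7*x - 8*y - 14 = 0.

Step 1: f(2, 0) = 0, so P lies on C.
Step 2: partial derivatives
  f_x(x, y) = 3*x**2 - 2*x*y - 2*x - y**2 - y - 1, f_y(x, y) = -x**2 - 2*x*y - x + 6*y**2 - 2*y - 2.
  f_x(P) = 7, f_y(P) = -8 (gradient nonzero, so P is smooth).
Step 3: tangent line at P: 7·(x − 2) + -8·(y − 0) = 0.
Expanding: 7*x - 8*y - 14 = 0.


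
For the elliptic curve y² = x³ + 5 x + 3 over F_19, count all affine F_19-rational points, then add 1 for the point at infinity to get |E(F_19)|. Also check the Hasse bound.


Affine points = {(1, 3), (1, 16), (3, 8), (3, 11), (4, 7), (4, 12), (5, 1), (5, 18), (7, 1), (7, 18), (8, 2), (8, 17), (9, 6), (9, 13), (12, 9), (12, 10), (13, 2), (13, 17), (14, 9), (14, 10), (17, 2), (17, 17), (18, 4), (18, 15)}; affine count = 24; |E(F_19)| = 25.

Discriminant check: Δ ∝ 4a³ + 27b² = 4·5³ + 27·3² = 4·125 + 27·9 ≡ 2 (mod 19). Nonzero ⇒ E is nonsingular.
For each x ∈ F_19, compute rhs = x³ + 5·x + 3 mod 19, then count y ∈ F_19 with y² ≡ rhs.
  x = 0: rhs = 3, matching y values: none (0 points).
  x = 1: rhs = 9, matching y values: 3, 16 (2 points).
  x = 2: rhs = 2, matching y values: none (0 points).
  x = 3: rhs = 7, matching y values: 8, 11 (2 points).
  x = 4: rhs = 11, matching y values: 7, 12 (2 points).
  x = 5: rhs = 1, matching y values: 1, 18 (2 points).
  x = 6: rhs = 2, matching y values: none (0 points).
  x = 7: rhs = 1, matching y values: 1, 18 (2 points).
  x = 8: rhs = 4, matching y values: 2, 17 (2 points).
  x = 9: rhs = 17, matching y values: 6, 13 (2 points).
  x = 10: rhs = 8, matching y values: none (0 points).
  x = 11: rhs = 2, matching y values: none (0 points).
  x = 12: rhs = 5, matching y values: 9, 10 (2 points).
  x = 13: rhs = 4, matching y values: 2, 17 (2 points).
  x = 14: rhs = 5, matching y values: 9, 10 (2 points).
  x = 15: rhs = 14, matching y values: none (0 points).
  x = 16: rhs = 18, matching y values: none (0 points).
  x = 17: rhs = 4, matching y values: 2, 17 (2 points).
  x = 18: rhs = 16, matching y values: 4, 15 (2 points).
Total affine count: 24.
Full point count |E(F_19)| = 24 + 1 = 25.
Hasse bound: |25 − (19+1)| = |5| = 5 ≤ 2√19 ≈ 8.7178 ✓.


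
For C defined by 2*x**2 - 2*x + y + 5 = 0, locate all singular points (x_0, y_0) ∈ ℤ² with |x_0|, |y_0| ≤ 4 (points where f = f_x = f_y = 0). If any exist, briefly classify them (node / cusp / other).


No singular points in the scanned grid; C is smooth there.

Compute partial derivatives:
  f_x = 4*x - 2.
  f_y = 1.
f_y = 1 is a nonzero constant, so f_y never vanishes: no point (x, y) can satisfy f = f_x = f_y = 0. In particular no (x, y) ∈ {−4, ..., 4}² is singular; the curve is smooth.


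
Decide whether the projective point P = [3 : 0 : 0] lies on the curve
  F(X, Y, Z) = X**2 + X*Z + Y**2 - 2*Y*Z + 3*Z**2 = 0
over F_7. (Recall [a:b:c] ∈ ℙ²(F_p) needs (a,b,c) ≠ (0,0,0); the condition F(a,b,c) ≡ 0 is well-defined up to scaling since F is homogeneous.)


F(3,0,0) ≡ 2 (mod 7); P is NOT on the curve.

Evaluate F(3, 0, 0) term-by-term (mod 7).
  X**2 ↦ 1·9·1·1 = 9
  X*Z ↦ 1·3·1·0 = 0
  Y**2 ↦ 1·1·0·1 = 0
  -2*Y*Z ↦ -2·1·0·0 = 0
  3*Z**2 ↦ 3·1·1·0 = 0
Sum: F(3, 0, 0) = (9) + (0) + (0) + (0) + (0) = 9.
Reducing mod 7: 9 ≡ 2 (mod 7).
Since F(a, b, c) ≡ 2 ≠ 0 (mod 7), P does NOT lie on the curve.


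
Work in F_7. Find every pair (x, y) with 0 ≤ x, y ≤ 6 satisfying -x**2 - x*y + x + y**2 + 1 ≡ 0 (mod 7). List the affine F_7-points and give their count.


Affine F_7-points: {(1, 3), (1, 5), (2, 4), (2, 5), (3, 1), (3, 2), (4, 1), (4, 3)}; count = 8.

For each of the 49 pairs (x, y) ∈ F_7², evaluate f(x, y) mod 7. Record the zeros.
  x = 0: [0↦1, 1↦2, 2↦5, 3↦3, 4↦3, 5↦5, 6↦2]  zeros at y ∈ ∅
  x = 1: [0↦1, 1↦1, 2↦3, 3↦0, 4↦6, 5↦0, 6↦3]  zeros at y ∈ {3, 5}
  x = 2: [0↦6, 1↦5, 2↦6, 3↦2, 4↦0, 5↦0, 6↦2]  zeros at y ∈ {4, 5}
  x = 3: [0↦2, 1↦0, 2↦0, 3↦2, 4↦6, 5↦5, 6↦6]  zeros at y ∈ {1, 2}
  x = 4: [0↦3, 1↦0, 2↦6, 3↦0, 4↦3, 5↦1, 6↦1]  zeros at y ∈ {1, 3}
  x = 5: [0↦2, 1↦5, 2↦3, 3↦3, 4↦5, 5↦2, 6↦1]  zeros at y ∈ ∅
  x = 6: [0↦6, 1↦1, 2↦5, 3↦4, 4↦5, 5↦1, 6↦6]  zeros at y ∈ ∅
Collecting zeros: affine points = {(1, 3), (1, 5), (2, 4), (2, 5), (3, 1), (3, 2), (4, 1), (4, 3)}.
Total count |C(F_7)_aff| = 8.


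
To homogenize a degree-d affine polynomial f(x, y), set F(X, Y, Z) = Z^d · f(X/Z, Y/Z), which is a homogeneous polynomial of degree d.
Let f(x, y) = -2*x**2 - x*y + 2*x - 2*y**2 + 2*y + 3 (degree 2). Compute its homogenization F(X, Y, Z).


F(X, Y, Z) = -2*X**2 - X*Y + 2*X*Z - 2*Y**2 + 2*Y*Z + 3*Z**2

deg(f) = 2.
Substitute x = X/Z, y = Y/Z into f, then multiply by Z^2.
  monomial -2·x^2·y^0 ↦ -2·X^2·Y^0·Z^0.
  monomial -1·x^1·y^1 ↦ -1·X^1·Y^1·Z^0.
  monomial 2·x^1·y^0 ↦ 2·X^1·Y^0·Z^1.
  monomial -2·x^0·y^2 ↦ -2·X^0·Y^2·Z^0.
  monomial 2·x^0·y^1 ↦ 2·X^0·Y^1·Z^1.
  monomial 3·x^0·y^0 ↦ 3·X^0·Y^0·Z^2.
Collecting: F(X, Y, Z) = -2*X**2 - X*Y + 2*X*Z - 2*Y**2 + 2*Y*Z + 3*Z**2.


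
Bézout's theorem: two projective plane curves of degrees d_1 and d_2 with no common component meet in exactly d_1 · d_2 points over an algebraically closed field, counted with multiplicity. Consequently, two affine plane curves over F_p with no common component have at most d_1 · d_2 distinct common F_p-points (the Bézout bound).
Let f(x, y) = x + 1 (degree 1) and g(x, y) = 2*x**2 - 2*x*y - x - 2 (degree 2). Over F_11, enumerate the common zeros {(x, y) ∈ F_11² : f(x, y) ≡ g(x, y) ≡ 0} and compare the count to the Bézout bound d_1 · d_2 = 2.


Common zeros: {(10, 5)}; count = 1; Bézout bound = 2.

deg(f) = 1, deg(g) = 2, so Bézout bound = 2.
Scan x ∈ F_11. For each x, list the y ∈ F_11 with f(x, y) ≡ 0 and those with g(x, y) ≡ 0 (mod 11); the common zeros in that column are the intersection.
  x = 0: f ≡ 0 at y ∈ ∅; g ≡ 0 at y ∈ ∅; common: ∅.
  x = 1: f ≡ 0 at y ∈ ∅; g ≡ 0 at y ∈ {5}; common: ∅.
  x = 2: f ≡ 0 at y ∈ ∅; g ≡ 0 at y ∈ {1}; common: ∅.
  x = 3: f ≡ 0 at y ∈ ∅; g ≡ 0 at y ∈ {4}; common: ∅.
  x = 4: f ≡ 0 at y ∈ ∅; g ≡ 0 at y ∈ {6}; common: ∅.
  x = 5: f ≡ 0 at y ∈ ∅; g ≡ 0 at y ∈ {1}; common: ∅.
  x = 6: f ≡ 0 at y ∈ ∅; g ≡ 0 at y ∈ {9}; common: ∅.
  x = 7: f ≡ 0 at y ∈ ∅; g ≡ 0 at y ∈ {4}; common: ∅.
  x = 8: f ≡ 0 at y ∈ ∅; g ≡ 0 at y ∈ {6}; common: ∅.
  x = 9: f ≡ 0 at y ∈ ∅; g ≡ 0 at y ∈ {9}; common: ∅.
  x = 10: f ≡ 0 at y ∈ {0, 1, 2, 3, 4, 5, 6, 7, 8, 9, 10}; g ≡ 0 at y ∈ {5}; common: {5}.
Collecting: common zeros = {(10, 5)}, so the count is 1.
Comparison with the Bézout bound: 1 ≤ 2 = deg(f)·deg(g), as expected for curves with no common component (the affine F_11-count falls short of the bound because intersections may lie at infinity, over extension fields, or carry multiplicity).
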